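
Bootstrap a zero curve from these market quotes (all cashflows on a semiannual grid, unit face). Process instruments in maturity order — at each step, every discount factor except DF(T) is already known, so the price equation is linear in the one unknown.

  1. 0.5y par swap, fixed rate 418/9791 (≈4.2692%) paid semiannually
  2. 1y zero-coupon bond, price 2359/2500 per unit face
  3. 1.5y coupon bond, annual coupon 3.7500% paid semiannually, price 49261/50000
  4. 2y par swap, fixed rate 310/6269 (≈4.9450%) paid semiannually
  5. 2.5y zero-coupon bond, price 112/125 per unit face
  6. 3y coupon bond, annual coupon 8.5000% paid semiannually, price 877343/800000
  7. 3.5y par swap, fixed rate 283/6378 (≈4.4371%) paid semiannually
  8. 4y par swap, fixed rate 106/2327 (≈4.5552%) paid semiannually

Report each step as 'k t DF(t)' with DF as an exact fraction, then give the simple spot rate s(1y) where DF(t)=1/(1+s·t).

step 1 [0.5y] swap r/2=209/9791: DF=(1 − 209/9791·(0))/(1+209/9791) = 9791/10000 ≈ 0.979100
step 2 [1y] zero: DF = P = 2359/2500 ≈ 0.943600
step 3 [1.5y] bond c/2=3/160: DF=(49261/50000 − 3/160·(0.979100+0.943600))/(1+3/160) = 9317/10000 ≈ 0.931700
step 4 [2y] swap r/2=155/6269: DF=(1 − 155/6269·(0.979100+0.943600+0.931700))/(1+155/6269) = 907/1000 ≈ 0.907000
step 5 [2.5y] zero: DF = P = 112/125 ≈ 0.896000
step 6 [3y] bond c/2=17/400: DF=(877343/800000 − 17/400·(0.979100+0.943600+0.931700+0.907000+0.896000))/(1+17/400) = 8621/10000 ≈ 0.862100
step 7 [3.5y] swap r/2=283/12756: DF=(1 − 283/12756·(0.979100+0.943600+0.931700+0.907000+0.896000+0.862100))/(1+283/12756) = 1717/2000 ≈ 0.858500
step 8 [4y] swap r/2=53/2327: DF=(1 − 53/2327·(0.979100+0.943600+0.931700+0.907000+0.896000+0.862100+0.858500))/(1+53/2327) = 8357/10000 ≈ 0.835700

1 1/2 9791/10000
2 1 2359/2500
3 3/2 9317/10000
4 2 907/1000
5 5/2 112/125
6 3 8621/10000
7 7/2 1717/2000
8 4 8357/10000
s(1y) = (1/(2359/2500) − 1)/(1) = 141/2359 ≈ 5.9771%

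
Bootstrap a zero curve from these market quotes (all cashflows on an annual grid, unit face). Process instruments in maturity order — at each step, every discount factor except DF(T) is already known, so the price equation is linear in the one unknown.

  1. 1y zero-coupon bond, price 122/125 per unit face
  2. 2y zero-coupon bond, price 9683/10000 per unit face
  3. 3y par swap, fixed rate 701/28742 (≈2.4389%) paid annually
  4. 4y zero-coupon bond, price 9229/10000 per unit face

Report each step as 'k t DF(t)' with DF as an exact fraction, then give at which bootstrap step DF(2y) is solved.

step 1 [1y] zero: DF = P = 122/125 ≈ 0.976000
step 2 [2y] zero: DF = P = 9683/10000 ≈ 0.968300
step 3 [3y] swap r/1=701/28742: DF=(1 − 701/28742·(0.976000+0.968300))/(1+701/28742) = 9299/10000 ≈ 0.929900
step 4 [4y] zero: DF = P = 9229/10000 ≈ 0.922900

1 1 122/125
2 2 9683/10000
3 3 9299/10000
4 4 9229/10000
DF(2y) is solved at step 2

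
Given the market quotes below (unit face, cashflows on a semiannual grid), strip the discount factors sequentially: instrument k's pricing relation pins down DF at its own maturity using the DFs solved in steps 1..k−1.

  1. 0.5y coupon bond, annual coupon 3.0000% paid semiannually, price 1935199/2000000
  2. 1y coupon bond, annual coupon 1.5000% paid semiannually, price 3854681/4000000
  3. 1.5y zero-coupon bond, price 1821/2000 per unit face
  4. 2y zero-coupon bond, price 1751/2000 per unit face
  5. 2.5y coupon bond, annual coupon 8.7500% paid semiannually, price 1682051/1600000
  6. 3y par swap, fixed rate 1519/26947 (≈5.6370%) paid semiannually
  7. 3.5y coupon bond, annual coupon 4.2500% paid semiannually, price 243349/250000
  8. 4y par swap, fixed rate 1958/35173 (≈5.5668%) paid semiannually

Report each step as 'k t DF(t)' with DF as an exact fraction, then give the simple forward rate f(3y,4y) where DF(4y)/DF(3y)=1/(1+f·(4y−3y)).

1 1/2 9533/10000
2 1 4747/5000
3 3/2 1821/2000
4 2 1751/2000
5 5/2 4263/5000
6 3 8481/10000
7 7/2 841/1000
8 4 4021/5000
f(3y,4y) = ((8481/10000)/(4021/5000) − 1)/(1) = 439/8042 ≈ 5.4588%

step 1 [0.5y] bond c/2=3/200: DF=(1935199/2000000 − 3/200·(0))/(1+3/200) = 9533/10000 ≈ 0.953300
step 2 [1y] bond c/2=3/400: DF=(3854681/4000000 − 3/400·(0.953300))/(1+3/400) = 4747/5000 ≈ 0.949400
step 3 [1.5y] zero: DF = P = 1821/2000 ≈ 0.910500
step 4 [2y] zero: DF = P = 1751/2000 ≈ 0.875500
step 5 [2.5y] bond c/2=7/160: DF=(1682051/1600000 − 7/160·(0.953300+0.949400+0.910500+0.875500))/(1+7/160) = 4263/5000 ≈ 0.852600
step 6 [3y] swap r/2=1519/53894: DF=(1 − 1519/53894·(0.953300+0.949400+0.910500+0.875500+0.852600))/(1+1519/53894) = 8481/10000 ≈ 0.848100
step 7 [3.5y] bond c/2=17/800: DF=(243349/250000 − 17/800·(0.953300+0.949400+0.910500+0.875500+0.852600+0.848100))/(1+17/800) = 841/1000 ≈ 0.841000
step 8 [4y] swap r/2=979/35173: DF=(1 − 979/35173·(0.953300+0.949400+0.910500+0.875500+0.852600+0.848100+0.841000))/(1+979/35173) = 4021/5000 ≈ 0.804200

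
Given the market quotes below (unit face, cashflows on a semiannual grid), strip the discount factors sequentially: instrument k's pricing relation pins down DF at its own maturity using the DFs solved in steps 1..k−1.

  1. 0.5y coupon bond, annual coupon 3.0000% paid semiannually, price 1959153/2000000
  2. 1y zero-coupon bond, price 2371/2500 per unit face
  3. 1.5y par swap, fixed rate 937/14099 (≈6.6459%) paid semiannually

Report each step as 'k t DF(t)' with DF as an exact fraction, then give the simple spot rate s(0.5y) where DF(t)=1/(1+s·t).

step 1 [0.5y] bond c/2=3/200: DF=(1959153/2000000 − 3/200·(0))/(1+3/200) = 9651/10000 ≈ 0.965100
step 2 [1y] zero: DF = P = 2371/2500 ≈ 0.948400
step 3 [1.5y] swap r/2=937/28198: DF=(1 − 937/28198·(0.965100+0.948400))/(1+937/28198) = 9063/10000 ≈ 0.906300

1 1/2 9651/10000
2 1 2371/2500
3 3/2 9063/10000
s(0.5y) = (1/(9651/10000) − 1)/(1/2) = 698/9651 ≈ 7.2324%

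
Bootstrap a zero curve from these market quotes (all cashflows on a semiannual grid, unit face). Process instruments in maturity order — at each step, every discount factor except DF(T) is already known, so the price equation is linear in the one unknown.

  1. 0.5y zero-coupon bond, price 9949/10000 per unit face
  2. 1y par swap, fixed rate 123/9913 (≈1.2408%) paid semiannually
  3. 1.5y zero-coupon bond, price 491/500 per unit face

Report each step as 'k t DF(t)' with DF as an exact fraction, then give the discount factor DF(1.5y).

1 1/2 9949/10000
2 1 9877/10000
3 3/2 491/500
DF(1.5y) = 491/500 ≈ 0.982000

step 1 [0.5y] zero: DF = P = 9949/10000 ≈ 0.994900
step 2 [1y] swap r/2=123/19826: DF=(1 − 123/19826·(0.994900))/(1+123/19826) = 9877/10000 ≈ 0.987700
step 3 [1.5y] zero: DF = P = 491/500 ≈ 0.982000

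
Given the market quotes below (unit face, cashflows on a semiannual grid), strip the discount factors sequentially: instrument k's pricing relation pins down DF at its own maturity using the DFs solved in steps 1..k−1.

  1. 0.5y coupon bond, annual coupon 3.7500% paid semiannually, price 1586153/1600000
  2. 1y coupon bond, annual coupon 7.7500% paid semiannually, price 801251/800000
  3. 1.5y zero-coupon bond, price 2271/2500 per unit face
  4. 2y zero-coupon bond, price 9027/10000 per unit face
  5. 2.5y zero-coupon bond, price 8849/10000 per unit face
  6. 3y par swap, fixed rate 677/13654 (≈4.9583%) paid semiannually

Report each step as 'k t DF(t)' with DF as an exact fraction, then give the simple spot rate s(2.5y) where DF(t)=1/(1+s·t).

step 1 [0.5y] bond c/2=3/160: DF=(1586153/1600000 − 3/160·(0))/(1+3/160) = 9731/10000 ≈ 0.973100
step 2 [1y] bond c/2=31/800: DF=(801251/800000 − 31/800·(0.973100))/(1+31/800) = 9279/10000 ≈ 0.927900
step 3 [1.5y] zero: DF = P = 2271/2500 ≈ 0.908400
step 4 [2y] zero: DF = P = 9027/10000 ≈ 0.902700
step 5 [2.5y] zero: DF = P = 8849/10000 ≈ 0.884900
step 6 [3y] swap r/2=677/27308: DF=(1 − 677/27308·(0.973100+0.927900+0.908400+0.902700+0.884900))/(1+677/27308) = 4323/5000 ≈ 0.864600

1 1/2 9731/10000
2 1 9279/10000
3 3/2 2271/2500
4 2 9027/10000
5 5/2 8849/10000
6 3 4323/5000
s(2.5y) = (1/(8849/10000) − 1)/(5/2) = 2302/44245 ≈ 5.2028%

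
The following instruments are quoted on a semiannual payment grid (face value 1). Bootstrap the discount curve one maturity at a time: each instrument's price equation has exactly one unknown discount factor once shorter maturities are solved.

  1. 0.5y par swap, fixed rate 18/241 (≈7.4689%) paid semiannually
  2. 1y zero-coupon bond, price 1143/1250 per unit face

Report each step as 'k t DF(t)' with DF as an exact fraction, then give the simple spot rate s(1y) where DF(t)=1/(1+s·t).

step 1 [0.5y] swap r/2=9/241: DF=(1 − 9/241·(0))/(1+9/241) = 241/250 ≈ 0.964000
step 2 [1y] zero: DF = P = 1143/1250 ≈ 0.914400

1 1/2 241/250
2 1 1143/1250
s(1y) = (1/(1143/1250) − 1)/(1) = 107/1143 ≈ 9.3613%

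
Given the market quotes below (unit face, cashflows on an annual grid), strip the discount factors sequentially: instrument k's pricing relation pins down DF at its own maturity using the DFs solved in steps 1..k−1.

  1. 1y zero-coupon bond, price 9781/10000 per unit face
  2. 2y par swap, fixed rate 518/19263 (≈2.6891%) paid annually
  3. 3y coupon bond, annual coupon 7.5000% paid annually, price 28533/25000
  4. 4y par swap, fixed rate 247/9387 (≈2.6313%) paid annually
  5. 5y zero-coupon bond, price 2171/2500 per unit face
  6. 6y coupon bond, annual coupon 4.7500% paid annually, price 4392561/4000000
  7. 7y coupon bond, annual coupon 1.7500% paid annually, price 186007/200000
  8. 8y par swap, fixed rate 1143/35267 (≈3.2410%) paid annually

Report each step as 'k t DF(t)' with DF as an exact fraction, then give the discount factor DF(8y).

1 1 9781/10000
2 2 4741/5000
3 3 9273/10000
4 4 2253/2500
5 5 2171/2500
6 6 8387/10000
7 7 8201/10000
8 8 3857/5000
DF(8y) = 3857/5000 ≈ 0.771400

step 1 [1y] zero: DF = P = 9781/10000 ≈ 0.978100
step 2 [2y] swap r/1=518/19263: DF=(1 − 518/19263·(0.978100))/(1+518/19263) = 4741/5000 ≈ 0.948200
step 3 [3y] bond c/1=3/40: DF=(28533/25000 − 3/40·(0.978100+0.948200))/(1+3/40) = 9273/10000 ≈ 0.927300
step 4 [4y] swap r/1=247/9387: DF=(1 − 247/9387·(0.978100+0.948200+0.927300))/(1+247/9387) = 2253/2500 ≈ 0.901200
step 5 [5y] zero: DF = P = 2171/2500 ≈ 0.868400
step 6 [6y] bond c/1=19/400: DF=(4392561/4000000 − 19/400·(0.978100+0.948200+0.927300+0.901200+0.868400))/(1+19/400) = 8387/10000 ≈ 0.838700
step 7 [7y] bond c/1=7/400: DF=(186007/200000 − 7/400·(0.978100+0.948200+0.927300+0.901200+0.868400+0.838700))/(1+7/400) = 8201/10000 ≈ 0.820100
step 8 [8y] swap r/1=1143/35267: DF=(1 − 1143/35267·(0.978100+0.948200+0.927300+0.901200+0.868400+0.838700+0.820100))/(1+1143/35267) = 3857/5000 ≈ 0.771400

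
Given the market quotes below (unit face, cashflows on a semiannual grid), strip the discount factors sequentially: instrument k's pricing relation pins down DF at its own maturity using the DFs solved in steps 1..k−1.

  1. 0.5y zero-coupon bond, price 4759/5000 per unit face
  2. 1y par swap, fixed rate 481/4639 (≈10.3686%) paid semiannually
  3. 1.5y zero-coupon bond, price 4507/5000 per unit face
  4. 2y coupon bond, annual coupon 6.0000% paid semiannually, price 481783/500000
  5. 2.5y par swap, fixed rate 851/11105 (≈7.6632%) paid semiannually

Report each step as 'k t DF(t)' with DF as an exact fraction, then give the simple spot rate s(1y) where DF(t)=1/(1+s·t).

1 1/2 4759/5000
2 1 4519/5000
3 3/2 4507/5000
4 2 1069/1250
5 5/2 4149/5000
s(1y) = (1/(4519/5000) − 1)/(1) = 481/4519 ≈ 10.6439%

step 1 [0.5y] zero: DF = P = 4759/5000 ≈ 0.951800
step 2 [1y] swap r/2=481/9278: DF=(1 − 481/9278·(0.951800))/(1+481/9278) = 4519/5000 ≈ 0.903800
step 3 [1.5y] zero: DF = P = 4507/5000 ≈ 0.901400
step 4 [2y] bond c/2=3/100: DF=(481783/500000 − 3/100·(0.951800+0.903800+0.901400))/(1+3/100) = 1069/1250 ≈ 0.855200
step 5 [2.5y] swap r/2=851/22210: DF=(1 − 851/22210·(0.951800+0.903800+0.901400+0.855200))/(1+851/22210) = 4149/5000 ≈ 0.829800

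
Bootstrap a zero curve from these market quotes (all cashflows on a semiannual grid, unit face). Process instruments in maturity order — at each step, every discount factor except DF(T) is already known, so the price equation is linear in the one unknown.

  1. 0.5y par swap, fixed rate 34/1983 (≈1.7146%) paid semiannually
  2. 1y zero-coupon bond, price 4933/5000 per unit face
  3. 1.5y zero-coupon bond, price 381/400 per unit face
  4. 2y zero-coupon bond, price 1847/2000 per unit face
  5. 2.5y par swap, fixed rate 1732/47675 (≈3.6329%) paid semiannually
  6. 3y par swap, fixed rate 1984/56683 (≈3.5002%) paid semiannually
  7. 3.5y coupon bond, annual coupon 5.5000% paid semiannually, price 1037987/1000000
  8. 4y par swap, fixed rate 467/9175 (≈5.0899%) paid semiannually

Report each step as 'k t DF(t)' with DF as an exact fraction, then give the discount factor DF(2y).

1 1/2 1983/2000
2 1 4933/5000
3 3/2 381/400
4 2 1847/2000
5 5/2 4567/5000
6 3 563/625
7 7/2 1717/2000
8 4 2033/2500
DF(2y) = 1847/2000 ≈ 0.923500

step 1 [0.5y] swap r/2=17/1983: DF=(1 − 17/1983·(0))/(1+17/1983) = 1983/2000 ≈ 0.991500
step 2 [1y] zero: DF = P = 4933/5000 ≈ 0.986600
step 3 [1.5y] zero: DF = P = 381/400 ≈ 0.952500
step 4 [2y] zero: DF = P = 1847/2000 ≈ 0.923500
step 5 [2.5y] swap r/2=866/47675: DF=(1 − 866/47675·(0.991500+0.986600+0.952500+0.923500))/(1+866/47675) = 4567/5000 ≈ 0.913400
step 6 [3y] swap r/2=992/56683: DF=(1 − 992/56683·(0.991500+0.986600+0.952500+0.923500+0.913400))/(1+992/56683) = 563/625 ≈ 0.900800
step 7 [3.5y] bond c/2=11/400: DF=(1037987/1000000 − 11/400·(0.991500+0.986600+0.952500+0.923500+0.913400+0.900800))/(1+11/400) = 1717/2000 ≈ 0.858500
step 8 [4y] swap r/2=467/18350: DF=(1 − 467/18350·(0.991500+0.986600+0.952500+0.923500+0.913400+0.900800+0.858500))/(1+467/18350) = 2033/2500 ≈ 0.813200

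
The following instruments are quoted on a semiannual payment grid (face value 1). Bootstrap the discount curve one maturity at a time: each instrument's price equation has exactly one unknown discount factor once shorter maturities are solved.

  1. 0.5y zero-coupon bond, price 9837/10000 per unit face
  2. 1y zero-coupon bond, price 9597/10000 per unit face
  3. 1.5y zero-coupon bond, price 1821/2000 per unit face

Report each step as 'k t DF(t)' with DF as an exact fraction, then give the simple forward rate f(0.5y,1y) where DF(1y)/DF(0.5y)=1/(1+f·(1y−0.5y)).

step 1 [0.5y] zero: DF = P = 9837/10000 ≈ 0.983700
step 2 [1y] zero: DF = P = 9597/10000 ≈ 0.959700
step 3 [1.5y] zero: DF = P = 1821/2000 ≈ 0.910500

1 1/2 9837/10000
2 1 9597/10000
3 3/2 1821/2000
f(0.5y,1y) = ((9837/10000)/(9597/10000) − 1)/(1/2) = 160/3199 ≈ 5.0016%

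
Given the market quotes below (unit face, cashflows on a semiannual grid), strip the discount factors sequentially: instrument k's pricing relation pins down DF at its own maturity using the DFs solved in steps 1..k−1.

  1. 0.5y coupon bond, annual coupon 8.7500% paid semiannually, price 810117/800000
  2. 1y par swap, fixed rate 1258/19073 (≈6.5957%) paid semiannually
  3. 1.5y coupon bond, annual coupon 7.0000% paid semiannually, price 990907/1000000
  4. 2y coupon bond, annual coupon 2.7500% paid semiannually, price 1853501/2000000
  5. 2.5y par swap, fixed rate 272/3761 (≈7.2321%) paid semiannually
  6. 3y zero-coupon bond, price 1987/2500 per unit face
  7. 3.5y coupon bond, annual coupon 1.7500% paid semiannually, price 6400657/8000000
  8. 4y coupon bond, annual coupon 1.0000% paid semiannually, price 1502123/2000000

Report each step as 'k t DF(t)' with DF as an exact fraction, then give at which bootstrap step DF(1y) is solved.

step 1 [0.5y] bond c/2=7/160: DF=(810117/800000 − 7/160·(0))/(1+7/160) = 4851/5000 ≈ 0.970200
step 2 [1y] swap r/2=629/19073: DF=(1 − 629/19073·(0.970200))/(1+629/19073) = 9371/10000 ≈ 0.937100
step 3 [1.5y] bond c/2=7/200: DF=(990907/1000000 − 7/200·(0.970200+0.937100))/(1+7/200) = 8929/10000 ≈ 0.892900
step 4 [2y] bond c/2=11/800: DF=(1853501/2000000 − 11/800·(0.970200+0.937100+0.892900))/(1+11/800) = 4381/5000 ≈ 0.876200
step 5 [2.5y] swap r/2=136/3761: DF=(1 − 136/3761·(0.970200+0.937100+0.892900+0.876200))/(1+136/3761) = 523/625 ≈ 0.836800
step 6 [3y] zero: DF = P = 1987/2500 ≈ 0.794800
step 7 [3.5y] bond c/2=7/800: DF=(6400657/8000000 − 7/800·(0.970200+0.937100+0.892900+0.876200+0.836800+0.794800))/(1+7/800) = 7471/10000 ≈ 0.747100
step 8 [4y] bond c/2=1/200: DF=(1502123/2000000 − 1/200·(0.970200+0.937100+0.892900+0.876200+0.836800+0.794800+0.747100))/(1+1/200) = 1793/2500 ≈ 0.717200

1 1/2 4851/5000
2 1 9371/10000
3 3/2 8929/10000
4 2 4381/5000
5 5/2 523/625
6 3 1987/2500
7 7/2 7471/10000
8 4 1793/2500
DF(1y) is solved at step 2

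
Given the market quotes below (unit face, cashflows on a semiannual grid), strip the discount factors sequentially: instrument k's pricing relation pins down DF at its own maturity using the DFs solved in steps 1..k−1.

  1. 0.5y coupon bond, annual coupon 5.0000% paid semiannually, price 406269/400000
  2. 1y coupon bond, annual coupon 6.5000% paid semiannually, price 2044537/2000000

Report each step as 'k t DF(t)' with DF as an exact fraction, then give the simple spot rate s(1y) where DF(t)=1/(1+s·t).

step 1 [0.5y] bond c/2=1/40: DF=(406269/400000 − 1/40·(0))/(1+1/40) = 9909/10000 ≈ 0.990900
step 2 [1y] bond c/2=13/400: DF=(2044537/2000000 − 13/400·(0.990900))/(1+13/400) = 9589/10000 ≈ 0.958900

1 1/2 9909/10000
2 1 9589/10000
s(1y) = (1/(9589/10000) − 1)/(1) = 411/9589 ≈ 4.2862%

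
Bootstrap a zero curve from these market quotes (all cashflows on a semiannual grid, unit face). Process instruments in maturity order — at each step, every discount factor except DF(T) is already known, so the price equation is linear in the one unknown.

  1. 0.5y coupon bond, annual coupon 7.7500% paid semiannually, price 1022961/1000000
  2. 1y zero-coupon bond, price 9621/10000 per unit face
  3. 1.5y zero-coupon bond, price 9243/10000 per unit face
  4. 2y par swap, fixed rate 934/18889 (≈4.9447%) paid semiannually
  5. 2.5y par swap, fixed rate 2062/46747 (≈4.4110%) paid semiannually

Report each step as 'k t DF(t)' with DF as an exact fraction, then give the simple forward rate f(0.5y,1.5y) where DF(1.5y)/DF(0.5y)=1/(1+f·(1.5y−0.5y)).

1 1/2 1231/1250
2 1 9621/10000
3 3/2 9243/10000
4 2 4533/5000
5 5/2 8969/10000
f(0.5y,1.5y) = ((1231/1250)/(9243/10000) − 1)/(1) = 605/9243 ≈ 6.5455%

step 1 [0.5y] bond c/2=31/800: DF=(1022961/1000000 − 31/800·(0))/(1+31/800) = 1231/1250 ≈ 0.984800
step 2 [1y] zero: DF = P = 9621/10000 ≈ 0.962100
step 3 [1.5y] zero: DF = P = 9243/10000 ≈ 0.924300
step 4 [2y] swap r/2=467/18889: DF=(1 − 467/18889·(0.984800+0.962100+0.924300))/(1+467/18889) = 4533/5000 ≈ 0.906600
step 5 [2.5y] swap r/2=1031/46747: DF=(1 − 1031/46747·(0.984800+0.962100+0.924300+0.906600))/(1+1031/46747) = 8969/10000 ≈ 0.896900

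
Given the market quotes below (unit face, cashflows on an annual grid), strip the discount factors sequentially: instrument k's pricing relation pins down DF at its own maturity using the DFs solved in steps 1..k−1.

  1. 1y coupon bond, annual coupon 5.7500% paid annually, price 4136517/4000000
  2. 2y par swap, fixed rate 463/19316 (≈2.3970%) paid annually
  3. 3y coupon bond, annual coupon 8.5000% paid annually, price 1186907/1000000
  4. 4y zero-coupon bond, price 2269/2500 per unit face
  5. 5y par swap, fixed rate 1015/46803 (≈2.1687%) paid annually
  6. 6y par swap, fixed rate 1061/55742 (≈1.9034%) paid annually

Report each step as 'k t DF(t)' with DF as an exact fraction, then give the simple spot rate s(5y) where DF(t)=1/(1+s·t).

1 1 9779/10000
2 2 9537/10000
3 3 4713/5000
4 4 2269/2500
5 5 1797/2000
6 6 8939/10000
s(5y) = (1/(1797/2000) − 1)/(5) = 203/8985 ≈ 2.2593%

step 1 [1y] bond c/1=23/400: DF=(4136517/4000000 − 23/400·(0))/(1+23/400) = 9779/10000 ≈ 0.977900
step 2 [2y] swap r/1=463/19316: DF=(1 − 463/19316·(0.977900))/(1+463/19316) = 9537/10000 ≈ 0.953700
step 3 [3y] bond c/1=17/200: DF=(1186907/1000000 − 17/200·(0.977900+0.953700))/(1+17/200) = 4713/5000 ≈ 0.942600
step 4 [4y] zero: DF = P = 2269/2500 ≈ 0.907600
step 5 [5y] swap r/1=1015/46803: DF=(1 − 1015/46803·(0.977900+0.953700+0.942600+0.907600))/(1+1015/46803) = 1797/2000 ≈ 0.898500
step 6 [6y] swap r/1=1061/55742: DF=(1 − 1061/55742·(0.977900+0.953700+0.942600+0.907600+0.898500))/(1+1061/55742) = 8939/10000 ≈ 0.893900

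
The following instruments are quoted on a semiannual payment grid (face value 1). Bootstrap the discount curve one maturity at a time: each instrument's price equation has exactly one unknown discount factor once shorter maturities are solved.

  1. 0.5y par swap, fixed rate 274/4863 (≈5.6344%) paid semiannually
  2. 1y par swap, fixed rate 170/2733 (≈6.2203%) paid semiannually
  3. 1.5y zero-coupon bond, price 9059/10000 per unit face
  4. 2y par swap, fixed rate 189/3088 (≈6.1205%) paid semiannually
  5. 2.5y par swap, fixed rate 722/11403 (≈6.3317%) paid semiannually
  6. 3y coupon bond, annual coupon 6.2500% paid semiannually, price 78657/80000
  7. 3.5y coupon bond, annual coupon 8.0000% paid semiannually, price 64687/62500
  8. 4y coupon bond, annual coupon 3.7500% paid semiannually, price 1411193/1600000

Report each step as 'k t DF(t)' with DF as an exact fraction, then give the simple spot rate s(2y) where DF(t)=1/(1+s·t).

1 1/2 4863/5000
2 1 1881/2000
3 3/2 9059/10000
4 2 4433/5000
5 5/2 2139/2500
6 3 1019/1250
7 7/2 1971/2500
8 4 7523/10000
s(2y) = (1/(4433/5000) − 1)/(2) = 567/8866 ≈ 6.3952%

step 1 [0.5y] swap r/2=137/4863: DF=(1 − 137/4863·(0))/(1+137/4863) = 4863/5000 ≈ 0.972600
step 2 [1y] swap r/2=85/2733: DF=(1 − 85/2733·(0.972600))/(1+85/2733) = 1881/2000 ≈ 0.940500
step 3 [1.5y] zero: DF = P = 9059/10000 ≈ 0.905900
step 4 [2y] swap r/2=189/6176: DF=(1 − 189/6176·(0.972600+0.940500+0.905900))/(1+189/6176) = 4433/5000 ≈ 0.886600
step 5 [2.5y] swap r/2=361/11403: DF=(1 − 361/11403·(0.972600+0.940500+0.905900+0.886600))/(1+361/11403) = 2139/2500 ≈ 0.855600
step 6 [3y] bond c/2=1/32: DF=(78657/80000 − 1/32·(0.972600+0.940500+0.905900+0.886600+0.855600))/(1+1/32) = 1019/1250 ≈ 0.815200
step 7 [3.5y] bond c/2=1/25: DF=(64687/62500 − 1/25·(0.972600+0.940500+0.905900+0.886600+0.855600+0.815200))/(1+1/25) = 1971/2500 ≈ 0.788400
step 8 [4y] bond c/2=3/160: DF=(1411193/1600000 − 3/160·(0.972600+0.940500+0.905900+0.886600+0.855600+0.815200+0.788400))/(1+3/160) = 7523/10000 ≈ 0.752300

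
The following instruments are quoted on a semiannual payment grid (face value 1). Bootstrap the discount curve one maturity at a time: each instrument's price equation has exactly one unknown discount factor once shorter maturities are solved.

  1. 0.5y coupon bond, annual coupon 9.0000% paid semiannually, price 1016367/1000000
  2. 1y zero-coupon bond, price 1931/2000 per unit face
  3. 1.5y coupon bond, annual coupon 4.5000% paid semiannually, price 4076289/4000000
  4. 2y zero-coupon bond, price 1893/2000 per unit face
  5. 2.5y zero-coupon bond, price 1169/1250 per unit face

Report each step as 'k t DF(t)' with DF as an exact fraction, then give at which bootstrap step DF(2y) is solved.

step 1 [0.5y] bond c/2=9/200: DF=(1016367/1000000 − 9/200·(0))/(1+9/200) = 4863/5000 ≈ 0.972600
step 2 [1y] zero: DF = P = 1931/2000 ≈ 0.965500
step 3 [1.5y] bond c/2=9/400: DF=(4076289/4000000 − 9/400·(0.972600+0.965500))/(1+9/400) = 477/500 ≈ 0.954000
step 4 [2y] zero: DF = P = 1893/2000 ≈ 0.946500
step 5 [2.5y] zero: DF = P = 1169/1250 ≈ 0.935200

1 1/2 4863/5000
2 1 1931/2000
3 3/2 477/500
4 2 1893/2000
5 5/2 1169/1250
DF(2y) is solved at step 4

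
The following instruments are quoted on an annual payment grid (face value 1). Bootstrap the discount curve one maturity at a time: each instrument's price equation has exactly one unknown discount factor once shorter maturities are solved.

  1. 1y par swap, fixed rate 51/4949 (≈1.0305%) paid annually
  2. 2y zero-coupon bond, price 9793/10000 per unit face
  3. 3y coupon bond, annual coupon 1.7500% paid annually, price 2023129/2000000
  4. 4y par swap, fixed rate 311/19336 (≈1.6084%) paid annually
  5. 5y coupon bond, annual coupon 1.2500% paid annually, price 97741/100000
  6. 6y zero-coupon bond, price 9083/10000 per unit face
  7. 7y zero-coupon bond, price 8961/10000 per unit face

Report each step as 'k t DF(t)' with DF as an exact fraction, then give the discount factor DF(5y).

step 1 [1y] swap r/1=51/4949: DF=(1 − 51/4949·(0))/(1+51/4949) = 4949/5000 ≈ 0.989800
step 2 [2y] zero: DF = P = 9793/10000 ≈ 0.979300
step 3 [3y] bond c/1=7/400: DF=(2023129/2000000 − 7/400·(0.989800+0.979300))/(1+7/400) = 9603/10000 ≈ 0.960300
step 4 [4y] swap r/1=311/19336: DF=(1 − 311/19336·(0.989800+0.979300+0.960300))/(1+311/19336) = 4689/5000 ≈ 0.937800
step 5 [5y] bond c/1=1/80: DF=(97741/100000 − 1/80·(0.989800+0.979300+0.960300+0.937800))/(1+1/80) = 1147/1250 ≈ 0.917600
step 6 [6y] zero: DF = P = 9083/10000 ≈ 0.908300
step 7 [7y] zero: DF = P = 8961/10000 ≈ 0.896100

1 1 4949/5000
2 2 9793/10000
3 3 9603/10000
4 4 4689/5000
5 5 1147/1250
6 6 9083/10000
7 7 8961/10000
DF(5y) = 1147/1250 ≈ 0.917600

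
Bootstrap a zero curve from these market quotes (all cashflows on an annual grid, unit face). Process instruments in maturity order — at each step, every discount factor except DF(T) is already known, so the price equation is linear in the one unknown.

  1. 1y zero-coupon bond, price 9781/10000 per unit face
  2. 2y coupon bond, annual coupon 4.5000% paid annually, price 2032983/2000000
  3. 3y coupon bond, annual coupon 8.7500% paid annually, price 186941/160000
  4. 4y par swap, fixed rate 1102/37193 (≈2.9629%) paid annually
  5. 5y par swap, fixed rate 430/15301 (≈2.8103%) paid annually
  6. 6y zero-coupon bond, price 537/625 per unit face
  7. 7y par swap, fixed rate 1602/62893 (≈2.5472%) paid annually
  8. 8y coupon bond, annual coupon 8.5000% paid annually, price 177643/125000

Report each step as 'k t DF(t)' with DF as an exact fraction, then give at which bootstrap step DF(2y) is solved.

step 1 [1y] zero: DF = P = 9781/10000 ≈ 0.978100
step 2 [2y] bond c/1=9/200: DF=(2032983/2000000 − 9/200·(0.978100))/(1+9/200) = 4653/5000 ≈ 0.930600
step 3 [3y] bond c/1=7/80: DF=(186941/160000 − 7/80·(0.978100+0.930600))/(1+7/80) = 1151/1250 ≈ 0.920800
step 4 [4y] swap r/1=1102/37193: DF=(1 − 1102/37193·(0.978100+0.930600+0.920800))/(1+1102/37193) = 4449/5000 ≈ 0.889800
step 5 [5y] swap r/1=430/15301: DF=(1 − 430/15301·(0.978100+0.930600+0.920800+0.889800))/(1+430/15301) = 871/1000 ≈ 0.871000
step 6 [6y] zero: DF = P = 537/625 ≈ 0.859200
step 7 [7y] swap r/1=1602/62893: DF=(1 − 1602/62893·(0.978100+0.930600+0.920800+0.889800+0.871000+0.859200))/(1+1602/62893) = 4199/5000 ≈ 0.839800
step 8 [8y] bond c/1=17/200: DF=(177643/125000 − 17/200·(0.978100+0.930600+0.920800+0.889800+0.871000+0.859200+0.839800))/(1+17/200) = 8171/10000 ≈ 0.817100

1 1 9781/10000
2 2 4653/5000
3 3 1151/1250
4 4 4449/5000
5 5 871/1000
6 6 537/625
7 7 4199/5000
8 8 8171/10000
DF(2y) is solved at step 2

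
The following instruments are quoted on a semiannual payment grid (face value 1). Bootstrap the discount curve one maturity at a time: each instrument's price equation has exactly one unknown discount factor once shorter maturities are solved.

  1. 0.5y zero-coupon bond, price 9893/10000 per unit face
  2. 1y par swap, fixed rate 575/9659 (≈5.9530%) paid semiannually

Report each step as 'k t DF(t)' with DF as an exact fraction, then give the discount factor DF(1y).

1 1/2 9893/10000
2 1 377/400
DF(1y) = 377/400 ≈ 0.942500

step 1 [0.5y] zero: DF = P = 9893/10000 ≈ 0.989300
step 2 [1y] swap r/2=575/19318: DF=(1 − 575/19318·(0.989300))/(1+575/19318) = 377/400 ≈ 0.942500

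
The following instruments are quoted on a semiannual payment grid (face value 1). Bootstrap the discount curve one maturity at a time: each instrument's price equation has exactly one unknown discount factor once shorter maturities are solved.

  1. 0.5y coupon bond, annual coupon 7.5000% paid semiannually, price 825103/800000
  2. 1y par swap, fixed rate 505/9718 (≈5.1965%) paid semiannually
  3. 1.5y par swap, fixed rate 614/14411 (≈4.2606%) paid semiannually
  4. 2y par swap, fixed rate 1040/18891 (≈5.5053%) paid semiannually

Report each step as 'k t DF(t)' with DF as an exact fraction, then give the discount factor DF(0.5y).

1 1/2 9941/10000
2 1 1899/2000
3 3/2 4693/5000
4 2 112/125
DF(0.5y) = 9941/10000 ≈ 0.994100

step 1 [0.5y] bond c/2=3/80: DF=(825103/800000 − 3/80·(0))/(1+3/80) = 9941/10000 ≈ 0.994100
step 2 [1y] swap r/2=505/19436: DF=(1 − 505/19436·(0.994100))/(1+505/19436) = 1899/2000 ≈ 0.949500
step 3 [1.5y] swap r/2=307/14411: DF=(1 − 307/14411·(0.994100+0.949500))/(1+307/14411) = 4693/5000 ≈ 0.938600
step 4 [2y] swap r/2=520/18891: DF=(1 − 520/18891·(0.994100+0.949500+0.938600))/(1+520/18891) = 112/125 ≈ 0.896000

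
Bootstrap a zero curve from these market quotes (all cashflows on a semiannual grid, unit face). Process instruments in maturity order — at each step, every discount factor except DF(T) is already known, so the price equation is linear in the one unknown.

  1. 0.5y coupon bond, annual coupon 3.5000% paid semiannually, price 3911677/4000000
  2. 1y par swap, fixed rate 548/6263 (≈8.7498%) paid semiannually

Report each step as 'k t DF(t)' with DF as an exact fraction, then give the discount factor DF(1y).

step 1 [0.5y] bond c/2=7/400: DF=(3911677/4000000 − 7/400·(0))/(1+7/400) = 9611/10000 ≈ 0.961100
step 2 [1y] swap r/2=274/6263: DF=(1 − 274/6263·(0.961100))/(1+274/6263) = 4589/5000 ≈ 0.917800

1 1/2 9611/10000
2 1 4589/5000
DF(1y) = 4589/5000 ≈ 0.917800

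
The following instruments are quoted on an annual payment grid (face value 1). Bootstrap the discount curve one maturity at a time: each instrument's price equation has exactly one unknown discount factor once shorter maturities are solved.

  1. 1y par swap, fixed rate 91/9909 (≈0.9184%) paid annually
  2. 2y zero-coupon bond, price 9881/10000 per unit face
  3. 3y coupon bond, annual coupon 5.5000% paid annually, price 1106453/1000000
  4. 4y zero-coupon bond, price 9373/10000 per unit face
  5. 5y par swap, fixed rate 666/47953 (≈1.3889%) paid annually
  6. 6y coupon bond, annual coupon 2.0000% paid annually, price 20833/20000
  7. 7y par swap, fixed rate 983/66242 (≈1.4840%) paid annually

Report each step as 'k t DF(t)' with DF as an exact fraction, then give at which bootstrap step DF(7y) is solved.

1 1 9909/10000
2 2 9881/10000
3 3 591/625
4 4 9373/10000
5 5 4667/5000
6 6 1159/1250
7 7 9017/10000
DF(7y) is solved at step 7

step 1 [1y] swap r/1=91/9909: DF=(1 − 91/9909·(0))/(1+91/9909) = 9909/10000 ≈ 0.990900
step 2 [2y] zero: DF = P = 9881/10000 ≈ 0.988100
step 3 [3y] bond c/1=11/200: DF=(1106453/1000000 − 11/200·(0.990900+0.988100))/(1+11/200) = 591/625 ≈ 0.945600
step 4 [4y] zero: DF = P = 9373/10000 ≈ 0.937300
step 5 [5y] swap r/1=666/47953: DF=(1 − 666/47953·(0.990900+0.988100+0.945600+0.937300))/(1+666/47953) = 4667/5000 ≈ 0.933400
step 6 [6y] bond c/1=1/50: DF=(20833/20000 − 1/50·(0.990900+0.988100+0.945600+0.937300+0.933400))/(1+1/50) = 1159/1250 ≈ 0.927200
step 7 [7y] swap r/1=983/66242: DF=(1 − 983/66242·(0.990900+0.988100+0.945600+0.937300+0.933400+0.927200))/(1+983/66242) = 9017/10000 ≈ 0.901700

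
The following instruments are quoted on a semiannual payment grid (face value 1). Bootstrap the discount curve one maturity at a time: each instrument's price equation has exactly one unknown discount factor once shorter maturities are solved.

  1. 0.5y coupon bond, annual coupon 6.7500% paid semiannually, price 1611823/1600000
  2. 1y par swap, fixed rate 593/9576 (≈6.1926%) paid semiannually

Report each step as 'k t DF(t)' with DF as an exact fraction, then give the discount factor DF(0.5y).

1 1/2 1949/2000
2 1 9407/10000
DF(0.5y) = 1949/2000 ≈ 0.974500

step 1 [0.5y] bond c/2=27/800: DF=(1611823/1600000 − 27/800·(0))/(1+27/800) = 1949/2000 ≈ 0.974500
step 2 [1y] swap r/2=593/19152: DF=(1 − 593/19152·(0.974500))/(1+593/19152) = 9407/10000 ≈ 0.940700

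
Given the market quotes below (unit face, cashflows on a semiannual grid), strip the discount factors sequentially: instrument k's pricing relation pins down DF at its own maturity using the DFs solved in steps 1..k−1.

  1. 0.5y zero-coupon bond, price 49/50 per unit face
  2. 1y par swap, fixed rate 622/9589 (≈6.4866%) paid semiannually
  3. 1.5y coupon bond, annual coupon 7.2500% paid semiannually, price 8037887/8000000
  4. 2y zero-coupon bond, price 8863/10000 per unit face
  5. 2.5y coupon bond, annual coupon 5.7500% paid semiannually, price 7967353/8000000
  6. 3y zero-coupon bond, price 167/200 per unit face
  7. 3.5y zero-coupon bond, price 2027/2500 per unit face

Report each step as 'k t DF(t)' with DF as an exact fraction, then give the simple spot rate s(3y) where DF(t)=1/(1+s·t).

step 1 [0.5y] zero: DF = P = 49/50 ≈ 0.980000
step 2 [1y] swap r/2=311/9589: DF=(1 − 311/9589·(0.980000))/(1+311/9589) = 4689/5000 ≈ 0.937800
step 3 [1.5y] bond c/2=29/800: DF=(8037887/8000000 − 29/800·(0.980000+0.937800))/(1+29/800) = 361/400 ≈ 0.902500
step 4 [2y] zero: DF = P = 8863/10000 ≈ 0.886300
step 5 [2.5y] bond c/2=23/800: DF=(7967353/8000000 − 23/800·(0.980000+0.937800+0.902500+0.886300))/(1+23/800) = 1729/2000 ≈ 0.864500
step 6 [3y] zero: DF = P = 167/200 ≈ 0.835000
step 7 [3.5y] zero: DF = P = 2027/2500 ≈ 0.810800

1 1/2 49/50
2 1 4689/5000
3 3/2 361/400
4 2 8863/10000
5 5/2 1729/2000
6 3 167/200
7 7/2 2027/2500
s(3y) = (1/(167/200) − 1)/(3) = 11/167 ≈ 6.5868%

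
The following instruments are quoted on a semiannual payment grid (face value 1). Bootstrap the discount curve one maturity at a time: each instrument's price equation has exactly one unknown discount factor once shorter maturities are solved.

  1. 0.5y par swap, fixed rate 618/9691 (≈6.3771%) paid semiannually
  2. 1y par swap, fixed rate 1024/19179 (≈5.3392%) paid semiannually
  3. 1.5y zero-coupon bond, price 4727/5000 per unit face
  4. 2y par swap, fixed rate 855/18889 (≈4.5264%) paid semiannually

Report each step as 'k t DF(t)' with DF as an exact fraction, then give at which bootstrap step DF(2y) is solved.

step 1 [0.5y] swap r/2=309/9691: DF=(1 − 309/9691·(0))/(1+309/9691) = 9691/10000 ≈ 0.969100
step 2 [1y] swap r/2=512/19179: DF=(1 − 512/19179·(0.969100))/(1+512/19179) = 593/625 ≈ 0.948800
step 3 [1.5y] zero: DF = P = 4727/5000 ≈ 0.945400
step 4 [2y] swap r/2=855/37778: DF=(1 − 855/37778·(0.969100+0.948800+0.945400))/(1+855/37778) = 1829/2000 ≈ 0.914500

1 1/2 9691/10000
2 1 593/625
3 3/2 4727/5000
4 2 1829/2000
DF(2y) is solved at step 4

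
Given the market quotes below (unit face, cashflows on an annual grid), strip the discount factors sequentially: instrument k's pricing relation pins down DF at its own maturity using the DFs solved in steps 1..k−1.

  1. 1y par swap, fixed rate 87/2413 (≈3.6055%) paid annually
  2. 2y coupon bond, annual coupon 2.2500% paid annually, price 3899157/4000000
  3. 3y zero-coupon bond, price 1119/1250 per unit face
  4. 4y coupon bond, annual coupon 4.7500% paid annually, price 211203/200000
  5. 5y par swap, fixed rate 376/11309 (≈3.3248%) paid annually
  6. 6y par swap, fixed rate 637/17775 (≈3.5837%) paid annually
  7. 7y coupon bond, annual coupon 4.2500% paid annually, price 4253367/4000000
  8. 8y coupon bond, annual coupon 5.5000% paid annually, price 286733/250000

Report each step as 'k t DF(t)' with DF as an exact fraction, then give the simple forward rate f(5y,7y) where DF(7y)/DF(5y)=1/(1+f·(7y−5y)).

1 1 2413/2500
2 2 9321/10000
3 3 1119/1250
4 4 1763/2000
5 5 531/625
6 6 8089/10000
7 7 4013/5000
8 8 7673/10000
f(5y,7y) = ((531/625)/(4013/5000) − 1)/(2) = 235/8026 ≈ 2.9280%

step 1 [1y] swap r/1=87/2413: DF=(1 − 87/2413·(0))/(1+87/2413) = 2413/2500 ≈ 0.965200
step 2 [2y] bond c/1=9/400: DF=(3899157/4000000 − 9/400·(0.965200))/(1+9/400) = 9321/10000 ≈ 0.932100
step 3 [3y] zero: DF = P = 1119/1250 ≈ 0.895200
step 4 [4y] bond c/1=19/400: DF=(211203/200000 − 19/400·(0.965200+0.932100+0.895200))/(1+19/400) = 1763/2000 ≈ 0.881500
step 5 [5y] swap r/1=376/11309: DF=(1 − 376/11309·(0.965200+0.932100+0.895200+0.881500))/(1+376/11309) = 531/625 ≈ 0.849600
step 6 [6y] swap r/1=637/17775: DF=(1 − 637/17775·(0.965200+0.932100+0.895200+0.881500+0.849600))/(1+637/17775) = 8089/10000 ≈ 0.808900
step 7 [7y] bond c/1=17/400: DF=(4253367/4000000 − 17/400·(0.965200+0.932100+0.895200+0.881500+0.849600+0.808900))/(1+17/400) = 4013/5000 ≈ 0.802600
step 8 [8y] bond c/1=11/200: DF=(286733/250000 − 11/200·(0.965200+0.932100+0.895200+0.881500+0.849600+0.808900+0.802600))/(1+11/200) = 7673/10000 ≈ 0.767300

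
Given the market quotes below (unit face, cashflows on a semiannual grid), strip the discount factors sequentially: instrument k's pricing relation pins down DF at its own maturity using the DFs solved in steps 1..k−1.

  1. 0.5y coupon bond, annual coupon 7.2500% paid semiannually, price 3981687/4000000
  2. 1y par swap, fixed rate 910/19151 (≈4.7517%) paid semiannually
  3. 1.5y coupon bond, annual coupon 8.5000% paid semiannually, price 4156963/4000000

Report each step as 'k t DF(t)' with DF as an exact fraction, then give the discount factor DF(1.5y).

step 1 [0.5y] bond c/2=29/800: DF=(3981687/4000000 − 29/800·(0))/(1+29/800) = 4803/5000 ≈ 0.960600
step 2 [1y] swap r/2=455/19151: DF=(1 − 455/19151·(0.960600))/(1+455/19151) = 1909/2000 ≈ 0.954500
step 3 [1.5y] bond c/2=17/400: DF=(4156963/4000000 − 17/400·(0.960600+0.954500))/(1+17/400) = 2297/2500 ≈ 0.918800

1 1/2 4803/5000
2 1 1909/2000
3 3/2 2297/2500
DF(1.5y) = 2297/2500 ≈ 0.918800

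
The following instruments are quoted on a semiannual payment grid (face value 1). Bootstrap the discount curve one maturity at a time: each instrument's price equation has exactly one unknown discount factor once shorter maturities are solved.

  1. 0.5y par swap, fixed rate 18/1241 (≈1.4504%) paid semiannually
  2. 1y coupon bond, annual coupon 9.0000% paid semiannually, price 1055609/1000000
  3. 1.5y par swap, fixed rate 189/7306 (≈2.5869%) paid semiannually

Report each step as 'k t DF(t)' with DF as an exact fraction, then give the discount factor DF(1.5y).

1 1/2 1241/1250
2 1 4837/5000
3 3/2 4811/5000
DF(1.5y) = 4811/5000 ≈ 0.962200

step 1 [0.5y] swap r/2=9/1241: DF=(1 − 9/1241·(0))/(1+9/1241) = 1241/1250 ≈ 0.992800
step 2 [1y] bond c/2=9/200: DF=(1055609/1000000 − 9/200·(0.992800))/(1+9/200) = 4837/5000 ≈ 0.967400
step 3 [1.5y] swap r/2=189/14612: DF=(1 − 189/14612·(0.992800+0.967400))/(1+189/14612) = 4811/5000 ≈ 0.962200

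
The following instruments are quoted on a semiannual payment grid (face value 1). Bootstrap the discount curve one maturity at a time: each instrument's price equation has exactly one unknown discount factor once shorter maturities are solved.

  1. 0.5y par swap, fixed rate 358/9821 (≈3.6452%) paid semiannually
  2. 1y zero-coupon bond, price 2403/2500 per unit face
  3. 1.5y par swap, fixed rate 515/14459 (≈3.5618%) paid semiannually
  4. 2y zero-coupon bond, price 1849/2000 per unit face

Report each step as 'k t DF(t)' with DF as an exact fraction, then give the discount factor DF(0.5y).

step 1 [0.5y] swap r/2=179/9821: DF=(1 − 179/9821·(0))/(1+179/9821) = 9821/10000 ≈ 0.982100
step 2 [1y] zero: DF = P = 2403/2500 ≈ 0.961200
step 3 [1.5y] swap r/2=515/28918: DF=(1 − 515/28918·(0.982100+0.961200))/(1+515/28918) = 1897/2000 ≈ 0.948500
step 4 [2y] zero: DF = P = 1849/2000 ≈ 0.924500

1 1/2 9821/10000
2 1 2403/2500
3 3/2 1897/2000
4 2 1849/2000
DF(0.5y) = 9821/10000 ≈ 0.982100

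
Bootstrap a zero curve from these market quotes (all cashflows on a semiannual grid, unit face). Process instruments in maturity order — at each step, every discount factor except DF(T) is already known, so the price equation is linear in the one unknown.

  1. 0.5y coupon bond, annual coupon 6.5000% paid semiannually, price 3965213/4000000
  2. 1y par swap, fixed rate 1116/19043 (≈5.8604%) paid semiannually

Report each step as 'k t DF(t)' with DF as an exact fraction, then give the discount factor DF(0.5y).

step 1 [0.5y] bond c/2=13/400: DF=(3965213/4000000 − 13/400·(0))/(1+13/400) = 9601/10000 ≈ 0.960100
step 2 [1y] swap r/2=558/19043: DF=(1 − 558/19043·(0.960100))/(1+558/19043) = 4721/5000 ≈ 0.944200

1 1/2 9601/10000
2 1 4721/5000
DF(0.5y) = 9601/10000 ≈ 0.960100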